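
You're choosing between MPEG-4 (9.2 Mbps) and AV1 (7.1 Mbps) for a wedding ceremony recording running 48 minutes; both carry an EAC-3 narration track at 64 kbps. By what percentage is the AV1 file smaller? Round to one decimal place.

48 min = 2880 s
Audio: 64 kbps = 0.064 Mbps.
MPEG-4: 9.264 Mbps × 2880 s = 26680.3 Mb = 3.335 GB.
AV1: 7.164 Mbps × 2880 s = 20632.3 Mb = 2.579 GB.
Reduction: (1 − 2.579/3.335) × 100 = 22.67%.

22.7%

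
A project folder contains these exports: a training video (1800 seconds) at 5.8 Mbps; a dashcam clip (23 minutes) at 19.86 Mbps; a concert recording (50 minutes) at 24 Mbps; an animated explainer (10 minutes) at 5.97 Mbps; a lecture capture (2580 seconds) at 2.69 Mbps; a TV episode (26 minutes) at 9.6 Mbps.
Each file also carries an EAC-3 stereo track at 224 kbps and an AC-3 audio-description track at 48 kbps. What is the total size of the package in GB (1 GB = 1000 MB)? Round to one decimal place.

17.3 GB

Audio total: 224 + 48 = 272 kbps = 0.272 Mbps.
training video: 6.072 Mbps × 1800 s = 10929.6 Mb
dashcam clip: 20.132 Mbps × 1380 s = 27782.2 Mb
concert recording: 24.272 Mbps × 3000 s = 72816.0 Mb
animated explainer: 6.242 Mbps × 600 s = 3745.2 Mb
lecture capture: 2.962 Mbps × 2580 s = 7642.0 Mb
TV episode: 9.872 Mbps × 1560 s = 15400.3 Mb
Total: 138315.2 Mb = 17289.4 MB.
= 17.29 GB.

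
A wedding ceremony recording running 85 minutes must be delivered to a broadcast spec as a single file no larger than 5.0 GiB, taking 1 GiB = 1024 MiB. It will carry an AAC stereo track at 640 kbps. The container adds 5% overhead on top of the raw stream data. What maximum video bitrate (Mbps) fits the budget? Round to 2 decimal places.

7.38 Mbps

Budget: 5.0 GiB = 42949.7 Mb.
Stream payload after overhead: 42949.7 / 1.05 = 40904.5 Mb.
85 min = 5100 s
Total bitrate budget: 40904.5 Mb / 5100 s = 8.020 Mbps.
Audio: 640 kbps = 0.640 Mbps.
Video: 8.020 − 0.640 = 7.380 Mbps.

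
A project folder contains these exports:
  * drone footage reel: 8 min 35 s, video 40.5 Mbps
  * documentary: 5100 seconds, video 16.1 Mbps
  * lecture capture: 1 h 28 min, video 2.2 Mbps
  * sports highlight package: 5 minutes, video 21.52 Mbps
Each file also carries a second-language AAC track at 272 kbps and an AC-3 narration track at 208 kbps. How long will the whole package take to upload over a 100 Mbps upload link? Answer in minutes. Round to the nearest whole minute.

Audio total: 272 + 208 = 480 kbps = 0.480 Mbps.
drone footage reel: 40.980 Mbps × 515 s = 21104.7 Mb
documentary: 16.580 Mbps × 5100 s = 84558.0 Mb
lecture capture: 2.680 Mbps × 5280 s = 14150.4 Mb
sports highlight package: 22.000 Mbps × 300 s = 6600.0 Mb
Total: 126413.1 Mb = 15801.6 MB.
At 100 Mbps: 126413.1 / 100 = 1264 s ≈ 21.1 minutes.

21 minutes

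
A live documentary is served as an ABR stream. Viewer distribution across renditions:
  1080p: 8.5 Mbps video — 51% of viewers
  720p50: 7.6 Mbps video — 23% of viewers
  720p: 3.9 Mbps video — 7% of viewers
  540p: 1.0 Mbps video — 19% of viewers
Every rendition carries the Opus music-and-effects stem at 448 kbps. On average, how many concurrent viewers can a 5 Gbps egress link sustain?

714

Audio: 448 kbps = 0.448 Mbps.
Average per-viewer bitrate: 0.51×8.948 + 0.23×8.048 + 0.07×4.348 + 0.19×1.448 = 6.994 Mbps.
5 Gbps = 5,000 Mbps; 5,000 / 6.994 = 714.90 → 714.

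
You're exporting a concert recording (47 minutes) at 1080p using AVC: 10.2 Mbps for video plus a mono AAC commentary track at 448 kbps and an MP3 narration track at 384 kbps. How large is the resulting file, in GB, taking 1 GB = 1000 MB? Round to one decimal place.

3.9 GB

47 min = 2820 s
Audio total: 448 + 384 = 832 kbps = 0.832 Mbps.
Total bitrate: 10.2 + 0.832 = 11.032 Mbps.
Stream data: 11.032 Mbps × 2820 s = 31110.2 Mb.
31,110 Mb ÷ 8 = 3,889 MB → 3.889 GB.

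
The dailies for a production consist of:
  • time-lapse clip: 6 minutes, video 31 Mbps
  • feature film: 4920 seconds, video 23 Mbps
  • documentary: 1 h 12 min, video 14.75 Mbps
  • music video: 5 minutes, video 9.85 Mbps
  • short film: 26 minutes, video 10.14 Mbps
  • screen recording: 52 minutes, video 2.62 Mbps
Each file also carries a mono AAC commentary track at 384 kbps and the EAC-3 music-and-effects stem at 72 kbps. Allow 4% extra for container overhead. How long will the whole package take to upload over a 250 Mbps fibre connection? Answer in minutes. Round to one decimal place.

15.4 minutes

Audio total: 384 + 72 = 456 kbps = 0.456 Mbps.
time-lapse clip: 31.456 Mbps × 360 s × 1.04 = 11777.1 Mb
feature film: 23.456 Mbps × 4920 s × 1.04 = 120019.7 Mb
documentary: 15.206 Mbps × 4320 s × 1.04 = 68317.5 Mb
music video: 10.306 Mbps × 300 s × 1.04 = 3215.5 Mb
short film: 10.596 Mbps × 1560 s × 1.04 = 17191.0 Mb
screen recording: 3.076 Mbps × 3120 s × 1.04 = 9981.0 Mb
Total: 230501.7 Mb = 28812.7 MB.
At 250 Mbps: 230501.7 / 250 = 922 s ≈ 15.4 minutes.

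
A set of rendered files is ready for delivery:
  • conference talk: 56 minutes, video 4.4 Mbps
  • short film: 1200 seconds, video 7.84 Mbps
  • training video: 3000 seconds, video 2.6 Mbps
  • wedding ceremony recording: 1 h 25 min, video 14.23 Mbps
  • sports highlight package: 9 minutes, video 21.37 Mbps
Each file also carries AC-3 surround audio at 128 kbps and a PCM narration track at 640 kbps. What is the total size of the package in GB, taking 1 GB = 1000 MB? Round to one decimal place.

Audio total: 128 + 640 = 768 kbps = 0.768 Mbps.
conference talk: 5.168 Mbps × 3360 s = 17364.5 Mb
short film: 8.608 Mbps × 1200 s = 10329.6 Mb
training video: 3.368 Mbps × 3000 s = 10104.0 Mb
wedding ceremony recording: 14.998 Mbps × 5100 s = 76489.8 Mb
sports highlight package: 22.138 Mbps × 540 s = 11954.5 Mb
Total: 126242.4 Mb = 15780.3 MB.
= 15.78 GB.

15.8 GB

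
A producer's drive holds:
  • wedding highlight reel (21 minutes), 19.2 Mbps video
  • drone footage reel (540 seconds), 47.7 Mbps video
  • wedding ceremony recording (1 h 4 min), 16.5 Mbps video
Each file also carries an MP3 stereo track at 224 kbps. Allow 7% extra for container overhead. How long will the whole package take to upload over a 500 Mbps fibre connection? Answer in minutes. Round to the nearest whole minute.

Audio: 224 kbps = 0.224 Mbps.
wedding highlight reel: 19.424 Mbps × 1260 s × 1.07 = 26187.4 Mb
drone footage reel: 47.924 Mbps × 540 s × 1.07 = 27690.5 Mb
wedding ceremony recording: 16.724 Mbps × 3840 s × 1.07 = 68715.6 Mb
Total: 122593.5 Mb = 15324.2 MB.
At 500 Mbps: 122593.5 / 500 = 245 s ≈ 4.09 minutes.

4 minutes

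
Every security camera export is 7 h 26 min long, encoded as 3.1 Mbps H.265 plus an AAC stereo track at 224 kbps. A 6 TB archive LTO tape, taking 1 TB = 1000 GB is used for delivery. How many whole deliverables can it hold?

539

7 h 26 min = 446 min = 26760 s
Audio: 224 kbps = 0.224 Mbps.
Total bitrate: 3.324 Mbps.
Per item: 3.324 Mbps × 26760 s = 88,950 Mb = 11,119 MB.
Capacity: 6 TB = 48,000,000 Mb; 539.63 items → 539 complete.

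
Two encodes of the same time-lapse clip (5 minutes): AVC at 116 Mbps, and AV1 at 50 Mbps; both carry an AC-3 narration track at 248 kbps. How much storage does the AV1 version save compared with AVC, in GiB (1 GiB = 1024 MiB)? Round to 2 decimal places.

2.31 GiB

5 min = 300 s
Audio: 248 kbps = 0.248 Mbps.
AVC: 116.248 Mbps × 300 s = 34874.4 Mb = 4.060 GiB.
AV1: 50.248 Mbps × 300 s = 15074.4 Mb = 1.755 GiB.
Saving: 4.060 − 1.755 = 2.305 GiB.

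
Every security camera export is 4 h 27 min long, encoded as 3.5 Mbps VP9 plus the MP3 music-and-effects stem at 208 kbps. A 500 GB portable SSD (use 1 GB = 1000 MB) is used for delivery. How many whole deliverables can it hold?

4 h 27 min = 267 min = 16020 s
Audio: 208 kbps = 0.208 Mbps.
Total bitrate: 3.708 Mbps.
Per item: 3.708 Mbps × 16020 s = 59,402 Mb = 7,425 MB.
Capacity: 500 GB = 4,000,000 Mb; 67.34 items → 67 complete.

67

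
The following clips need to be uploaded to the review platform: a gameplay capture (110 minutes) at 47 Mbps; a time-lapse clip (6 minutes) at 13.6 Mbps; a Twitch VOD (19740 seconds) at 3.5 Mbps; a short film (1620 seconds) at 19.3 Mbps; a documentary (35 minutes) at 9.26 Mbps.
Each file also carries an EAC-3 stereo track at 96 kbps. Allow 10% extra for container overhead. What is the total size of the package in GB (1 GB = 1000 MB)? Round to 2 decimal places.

60.20 GB

Audio: 96 kbps = 0.096 Mbps.
gameplay capture: 47.096 Mbps × 6600 s × 1.10 = 341917.0 Mb
time-lapse clip: 13.696 Mbps × 360 s × 1.10 = 5423.6 Mb
Twitch VOD: 3.596 Mbps × 19740 s × 1.10 = 78083.5 Mb
short film: 19.396 Mbps × 1620 s × 1.10 = 34563.7 Mb
documentary: 9.356 Mbps × 2100 s × 1.10 = 21612.4 Mb
Total: 481600.2 Mb = 60200.0 MB.
= 60.20 GB.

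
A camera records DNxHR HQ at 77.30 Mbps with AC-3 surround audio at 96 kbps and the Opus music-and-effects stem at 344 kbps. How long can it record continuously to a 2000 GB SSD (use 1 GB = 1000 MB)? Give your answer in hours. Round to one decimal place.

Audio total: 96 + 344 = 440 kbps = 0.440 Mbps.
Total bitrate: 77.30 + 0.440 = 77.740 Mbps.
Capacity: 2000 GB = 16,000,000 Mb.
Recording time: 16,000,000 / 77.740 = 205,814 s ≈ 57.2 hours.

57.2 hours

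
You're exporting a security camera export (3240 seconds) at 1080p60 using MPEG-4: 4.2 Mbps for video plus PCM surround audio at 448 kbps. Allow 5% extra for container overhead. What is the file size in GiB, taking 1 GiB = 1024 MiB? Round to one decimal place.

1.8 GiB

Audio: 448 kbps = 0.448 Mbps.
Total bitrate: 4.2 + 0.448 = 4.648 Mbps.
Stream data: 4.648 Mbps × 3240 s = 15059.5 Mb.
With 5% container overhead: ×1.05.
15,812 Mb = 1,976,562,000 bytes ÷ 1,073,741,824 = 1.841 GiB.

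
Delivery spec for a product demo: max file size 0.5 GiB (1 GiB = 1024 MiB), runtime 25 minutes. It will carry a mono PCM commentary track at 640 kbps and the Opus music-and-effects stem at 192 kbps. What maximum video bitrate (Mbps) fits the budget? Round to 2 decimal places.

2.03 Mbps

Budget: 0.5 GiB = 4295.0 Mb.
25 min = 1500 s
Total bitrate budget: 4295.0 Mb / 1500 s = 2.863 Mbps.
Audio total: 640 + 192 = 832 kbps = 0.832 Mbps.
Video: 2.863 − 0.832 = 2.031 Mbps.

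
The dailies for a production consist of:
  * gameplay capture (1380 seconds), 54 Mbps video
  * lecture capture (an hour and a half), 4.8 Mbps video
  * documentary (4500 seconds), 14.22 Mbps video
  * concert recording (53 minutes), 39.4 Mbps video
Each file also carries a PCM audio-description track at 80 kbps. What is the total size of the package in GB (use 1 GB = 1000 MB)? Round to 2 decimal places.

Audio: 80 kbps = 0.080 Mbps.
gameplay capture: 54.080 Mbps × 1380 s = 74630.4 Mb
lecture capture: 4.880 Mbps × 5400 s = 26352.0 Mb
documentary: 14.300 Mbps × 4500 s = 64350.0 Mb
concert recording: 39.480 Mbps × 3180 s = 125546.4 Mb
Total: 290878.8 Mb = 36359.8 MB.
= 36.36 GB.

36.36 GB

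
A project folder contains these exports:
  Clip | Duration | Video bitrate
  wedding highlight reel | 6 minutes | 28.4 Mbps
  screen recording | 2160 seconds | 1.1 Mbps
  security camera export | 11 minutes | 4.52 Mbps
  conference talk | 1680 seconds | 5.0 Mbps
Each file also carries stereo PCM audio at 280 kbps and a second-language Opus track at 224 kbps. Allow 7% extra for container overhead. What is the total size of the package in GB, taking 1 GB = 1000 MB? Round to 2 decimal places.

Audio total: 280 + 224 = 504 kbps = 0.504 Mbps.
wedding highlight reel: 28.904 Mbps × 360 s × 1.07 = 11133.8 Mb
screen recording: 1.604 Mbps × 2160 s × 1.07 = 3707.2 Mb
security camera export: 5.024 Mbps × 660 s × 1.07 = 3547.9 Mb
conference talk: 5.504 Mbps × 1680 s × 1.07 = 9894.0 Mb
Total: 28282.9 Mb = 3535.4 MB.
= 3.535 GB.

3.54 GB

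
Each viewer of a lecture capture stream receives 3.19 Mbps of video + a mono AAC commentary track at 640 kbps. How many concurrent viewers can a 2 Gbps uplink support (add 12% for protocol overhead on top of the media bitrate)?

466

Audio: 640 kbps = 0.640 Mbps.
Per-viewer media rate: 3.830 Mbps.
On the wire with 12% overhead: 4.290 Mbps.
2 Gbps = 2,000 Mbps; 2,000 / 4.290 = 466.24 → 466 viewers.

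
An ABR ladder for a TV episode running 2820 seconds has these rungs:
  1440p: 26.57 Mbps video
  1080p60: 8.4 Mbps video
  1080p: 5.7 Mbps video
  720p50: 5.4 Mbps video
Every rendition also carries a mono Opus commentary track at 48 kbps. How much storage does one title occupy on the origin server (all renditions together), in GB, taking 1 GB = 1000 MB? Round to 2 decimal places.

16.31 GB

Audio: 48 kbps = 0.048 Mbps.
Sum of rendition bitrates: (26.57+0.048) + (8.4+0.048) + (5.7+0.048) + (5.4+0.048) = 46.262 Mbps.
× 2820 s = 130,459 Mb = 16,307 MB = 16.31 GB.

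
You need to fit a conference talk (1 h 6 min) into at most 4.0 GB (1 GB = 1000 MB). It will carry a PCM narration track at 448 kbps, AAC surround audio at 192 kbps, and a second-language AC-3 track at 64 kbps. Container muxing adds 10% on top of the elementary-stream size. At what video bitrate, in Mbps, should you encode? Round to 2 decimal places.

6.64 Mbps

Budget: 4.0 GB = 32000.0 Mb.
Stream payload after overhead: 32000.0 / 1.10 = 29090.9 Mb.
1 h 6 min = 66 min = 3960 s
Total bitrate budget: 29090.9 Mb / 3960 s = 7.346 Mbps.
Audio total: 448 + 192 + 64 = 704 kbps = 0.704 Mbps.
Video: 7.346 − 0.704 = 6.642 Mbps.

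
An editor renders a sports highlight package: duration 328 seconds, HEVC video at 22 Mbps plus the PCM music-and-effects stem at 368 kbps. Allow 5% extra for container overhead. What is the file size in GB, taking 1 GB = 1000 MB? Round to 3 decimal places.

Audio: 368 kbps = 0.368 Mbps.
Total bitrate: 22 + 0.368 = 22.368 Mbps.
Stream data: 22.368 Mbps × 328 s = 7336.7 Mb.
With 5% container overhead: ×1.05.
7,704 Mb ÷ 8 = 962.9 MB → 0.9629 GB.

0.963 GB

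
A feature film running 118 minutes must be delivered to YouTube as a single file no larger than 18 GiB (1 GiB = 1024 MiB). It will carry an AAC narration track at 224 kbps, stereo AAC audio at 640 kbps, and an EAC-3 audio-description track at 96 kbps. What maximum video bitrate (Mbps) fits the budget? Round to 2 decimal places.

Budget: 18 GiB = 154618.8 Mb.
118 min = 7080 s
Total bitrate budget: 154618.8 Mb / 7080 s = 21.839 Mbps.
Audio total: 224 + 640 + 96 = 960 kbps = 0.960 Mbps.
Video: 21.839 − 0.960 = 20.879 Mbps.

20.88 Mbps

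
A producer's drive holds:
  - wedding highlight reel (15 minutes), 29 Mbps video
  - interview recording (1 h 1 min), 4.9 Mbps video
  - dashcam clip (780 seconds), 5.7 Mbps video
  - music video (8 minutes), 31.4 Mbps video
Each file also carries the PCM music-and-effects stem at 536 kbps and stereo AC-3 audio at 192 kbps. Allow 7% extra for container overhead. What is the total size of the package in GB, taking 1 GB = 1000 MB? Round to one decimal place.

Audio total: 536 + 192 = 728 kbps = 0.728 Mbps.
wedding highlight reel: 29.728 Mbps × 900 s × 1.07 = 28628.1 Mb
interview recording: 5.628 Mbps × 3660 s × 1.07 = 22040.4 Mb
dashcam clip: 6.428 Mbps × 780 s × 1.07 = 5364.8 Mb
music video: 32.128 Mbps × 480 s × 1.07 = 16500.9 Mb
Total: 72534.2 Mb = 9066.8 MB.
= 9.067 GB.

9.1 GB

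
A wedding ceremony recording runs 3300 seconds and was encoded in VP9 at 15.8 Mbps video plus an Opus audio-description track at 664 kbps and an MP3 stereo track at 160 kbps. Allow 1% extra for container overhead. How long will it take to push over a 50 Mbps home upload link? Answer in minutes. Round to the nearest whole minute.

Audio total: 664 + 160 = 824 kbps = 0.824 Mbps.
Total bitrate: 16.624 Mbps.
File: 16.624 Mbps × 3300 s = 54859.2 Mb.
With 1% container overhead: ×1.01. → 55407.8 Mb.
At 50 Mbps: 55407.8 / 50 = 1108.2 s ≈ 18.5 minutes.

18 minutes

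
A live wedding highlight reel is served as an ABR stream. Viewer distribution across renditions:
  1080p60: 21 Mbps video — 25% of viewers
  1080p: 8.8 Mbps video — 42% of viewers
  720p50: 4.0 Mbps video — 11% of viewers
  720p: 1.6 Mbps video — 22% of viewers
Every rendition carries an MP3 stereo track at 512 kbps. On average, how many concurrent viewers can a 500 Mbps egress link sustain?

Audio: 512 kbps = 0.512 Mbps.
Average per-viewer bitrate: 0.25×21.512 + 0.42×9.312 + 0.11×4.512 + 0.22×2.112 = 10.250 Mbps.
500 Mbps = 500.0 Mbps; 500.0 / 10.250 = 48.78 → 48.

48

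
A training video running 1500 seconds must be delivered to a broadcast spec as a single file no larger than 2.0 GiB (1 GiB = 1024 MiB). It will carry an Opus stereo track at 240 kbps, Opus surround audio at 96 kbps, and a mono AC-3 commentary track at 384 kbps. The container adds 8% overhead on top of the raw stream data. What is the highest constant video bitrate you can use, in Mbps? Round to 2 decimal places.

Budget: 2.0 GiB = 17179.9 Mb.
Stream payload after overhead: 17179.9 / 1.08 = 15907.3 Mb.
Total bitrate budget: 15907.3 Mb / 1500 s = 10.605 Mbps.
Audio total: 240 + 96 + 384 = 720 kbps = 0.720 Mbps.
Video: 10.605 − 0.720 = 9.885 Mbps.

9.88 Mbps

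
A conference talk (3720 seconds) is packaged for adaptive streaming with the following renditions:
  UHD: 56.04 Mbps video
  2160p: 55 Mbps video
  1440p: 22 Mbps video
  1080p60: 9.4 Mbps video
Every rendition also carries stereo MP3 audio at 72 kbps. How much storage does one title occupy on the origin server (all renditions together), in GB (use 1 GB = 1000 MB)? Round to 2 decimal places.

66.37 GB

Audio: 72 kbps = 0.072 Mbps.
Sum of rendition bitrates: (56.04+0.072) + (55+0.072) + (22+0.072) + (9.4+0.072) = 142.728 Mbps.
× 3720 s = 530,948 Mb = 66,369 MB = 66.37 GB.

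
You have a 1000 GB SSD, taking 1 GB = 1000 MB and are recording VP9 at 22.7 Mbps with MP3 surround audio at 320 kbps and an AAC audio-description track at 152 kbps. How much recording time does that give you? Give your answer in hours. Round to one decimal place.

Audio total: 320 + 152 = 472 kbps = 0.472 Mbps.
Total bitrate: 22.7 + 0.472 = 23.172 Mbps.
Capacity: 1000 GB = 8,000,000 Mb.
Recording time: 8,000,000 / 23.172 = 345,244 s ≈ 95.9 hours.

95.9 hours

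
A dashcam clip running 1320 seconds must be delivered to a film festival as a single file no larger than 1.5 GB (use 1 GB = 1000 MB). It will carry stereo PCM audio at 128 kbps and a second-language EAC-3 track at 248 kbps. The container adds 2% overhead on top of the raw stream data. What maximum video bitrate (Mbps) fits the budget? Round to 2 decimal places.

8.54 Mbps

Budget: 1.5 GB = 12000.0 Mb.
Stream payload after overhead: 12000.0 / 1.02 = 11764.7 Mb.
Total bitrate budget: 11764.7 Mb / 1320 s = 8.913 Mbps.
Audio total: 128 + 248 = 376 kbps = 0.376 Mbps.
Video: 8.913 − 0.376 = 8.537 Mbps.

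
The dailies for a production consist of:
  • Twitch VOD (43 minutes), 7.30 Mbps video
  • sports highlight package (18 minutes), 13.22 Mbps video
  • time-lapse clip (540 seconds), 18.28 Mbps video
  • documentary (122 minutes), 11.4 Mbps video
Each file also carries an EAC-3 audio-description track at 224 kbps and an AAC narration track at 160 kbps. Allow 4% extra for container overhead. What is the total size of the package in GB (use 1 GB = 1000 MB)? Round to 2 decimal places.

Audio total: 224 + 160 = 384 kbps = 0.384 Mbps.
Twitch VOD: 7.684 Mbps × 2580 s × 1.04 = 20617.7 Mb
sports highlight package: 13.604 Mbps × 1080 s × 1.04 = 15280.0 Mb
time-lapse clip: 18.664 Mbps × 540 s × 1.04 = 10481.7 Mb
documentary: 11.784 Mbps × 7320 s × 1.04 = 89709.2 Mb
Total: 136088.7 Mb = 17011.1 MB.
= 17.01 GB.

17.01 GB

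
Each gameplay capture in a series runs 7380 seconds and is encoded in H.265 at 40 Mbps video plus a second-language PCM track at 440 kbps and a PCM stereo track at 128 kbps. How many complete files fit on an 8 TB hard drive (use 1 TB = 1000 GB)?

Audio total: 440 + 128 = 568 kbps = 0.568 Mbps.
Total bitrate: 40.568 Mbps.
Per item: 40.568 Mbps × 7380 s = 299,392 Mb = 37,424 MB.
Capacity: 8 TB = 64,000,000 Mb; 213.77 items → 213 complete.

213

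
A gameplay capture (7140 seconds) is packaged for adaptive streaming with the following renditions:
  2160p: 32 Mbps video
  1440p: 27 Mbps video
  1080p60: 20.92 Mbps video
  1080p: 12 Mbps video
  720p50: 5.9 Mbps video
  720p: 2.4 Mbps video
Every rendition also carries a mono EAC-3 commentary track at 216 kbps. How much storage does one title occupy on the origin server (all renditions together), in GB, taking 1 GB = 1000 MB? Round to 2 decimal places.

Audio: 216 kbps = 0.216 Mbps.
Sum of rendition bitrates: (32+0.216) + (27+0.216) + (20.92+0.216) + (12+0.216) + (5.9+0.216) + (2.4+0.216) = 101.516 Mbps.
× 7140 s = 724,824 Mb = 90,603 MB = 90.60 GB.

90.60 GB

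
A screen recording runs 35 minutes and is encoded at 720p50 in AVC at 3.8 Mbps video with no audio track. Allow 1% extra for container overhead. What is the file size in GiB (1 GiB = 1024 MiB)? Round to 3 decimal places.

35 min = 2100 s
Total bitrate: 3.8 Mbps.
Stream data: 3.800 Mbps × 2100 s = 7980.0 Mb.
With 1% container overhead: ×1.01.
8,060 Mb = 1,007,475,000 bytes ÷ 1,073,741,824 = 0.9383 GiB.

0.938 GiB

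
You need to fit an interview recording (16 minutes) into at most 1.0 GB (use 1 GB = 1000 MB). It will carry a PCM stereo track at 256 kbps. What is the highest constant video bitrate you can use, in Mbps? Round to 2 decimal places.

Budget: 1.0 GB = 8000.0 Mb.
16 min = 960 s
Total bitrate budget: 8000.0 Mb / 960 s = 8.333 Mbps.
Audio: 256 kbps = 0.256 Mbps.
Video: 8.333 − 0.256 = 8.077 Mbps.

8.08 Mbps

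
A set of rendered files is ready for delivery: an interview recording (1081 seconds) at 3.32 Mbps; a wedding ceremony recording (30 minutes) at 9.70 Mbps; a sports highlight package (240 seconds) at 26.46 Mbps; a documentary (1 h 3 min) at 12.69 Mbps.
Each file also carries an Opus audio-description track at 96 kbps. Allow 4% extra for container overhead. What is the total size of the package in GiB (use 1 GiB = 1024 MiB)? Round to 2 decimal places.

Audio: 96 kbps = 0.096 Mbps.
interview recording: 3.416 Mbps × 1081 s × 1.04 = 3840.4 Mb
wedding ceremony recording: 9.796 Mbps × 1800 s × 1.04 = 18338.1 Mb
sports highlight package: 26.556 Mbps × 240 s × 1.04 = 6628.4 Mb
documentary: 12.786 Mbps × 3780 s × 1.04 = 50264.3 Mb
Total: 79071.2 Mb = 9883.9 MB.
= 9.205 GiB.

9.21 GiB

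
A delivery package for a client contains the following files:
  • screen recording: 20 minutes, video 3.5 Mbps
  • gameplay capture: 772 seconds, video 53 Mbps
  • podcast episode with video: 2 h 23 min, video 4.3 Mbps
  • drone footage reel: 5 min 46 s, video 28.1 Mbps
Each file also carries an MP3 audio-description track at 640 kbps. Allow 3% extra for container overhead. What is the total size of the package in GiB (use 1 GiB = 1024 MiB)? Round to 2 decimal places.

11.84 GiB

Audio: 640 kbps = 0.640 Mbps.
screen recording: 4.140 Mbps × 1200 s × 1.03 = 5117.0 Mb
gameplay capture: 53.640 Mbps × 772 s × 1.03 = 42652.4 Mb
podcast episode with video: 4.940 Mbps × 8580 s × 1.03 = 43656.8 Mb
drone footage reel: 28.740 Mbps × 346 s × 1.03 = 10242.4 Mb
Total: 101668.5 Mb = 12708.6 MB.
= 11.84 GiB.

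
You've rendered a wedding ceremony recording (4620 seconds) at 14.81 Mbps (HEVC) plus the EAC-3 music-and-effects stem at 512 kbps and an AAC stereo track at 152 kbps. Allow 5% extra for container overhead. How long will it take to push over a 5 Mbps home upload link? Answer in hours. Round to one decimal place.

Audio total: 512 + 152 = 664 kbps = 0.664 Mbps.
Total bitrate: 15.474 Mbps.
File: 15.474 Mbps × 4620 s = 71489.9 Mb.
With 5% container overhead: ×1.05. → 75064.4 Mb.
At 5 Mbps: 75064.4 / 5 = 15012.9 s ≈ 4.17 hours.

4.2 hours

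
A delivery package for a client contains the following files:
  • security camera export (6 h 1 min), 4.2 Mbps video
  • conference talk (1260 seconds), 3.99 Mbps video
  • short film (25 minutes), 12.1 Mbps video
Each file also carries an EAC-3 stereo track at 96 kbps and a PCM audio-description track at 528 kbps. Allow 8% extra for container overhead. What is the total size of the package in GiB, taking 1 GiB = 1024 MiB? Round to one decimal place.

16.3 GiB

Audio total: 96 + 528 = 624 kbps = 0.624 Mbps.
security camera export: 4.824 Mbps × 21660 s × 1.08 = 112846.9 Mb
conference talk: 4.614 Mbps × 1260 s × 1.08 = 6278.7 Mb
short film: 12.724 Mbps × 1500 s × 1.08 = 20612.9 Mb
Total: 139738.5 Mb = 17467.3 MB.
= 16.27 GiB.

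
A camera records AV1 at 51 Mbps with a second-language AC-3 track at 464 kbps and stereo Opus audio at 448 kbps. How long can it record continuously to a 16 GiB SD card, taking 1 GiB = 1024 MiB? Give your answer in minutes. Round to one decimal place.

44.1 minutes

Audio total: 464 + 448 = 912 kbps = 0.912 Mbps.
Total bitrate: 51 + 0.912 = 51.912 Mbps.
Capacity: 16 GiB = 137,439 Mb.
Recording time: 137,439 / 51.912 = 2,648 s ≈ 44.1 minutes.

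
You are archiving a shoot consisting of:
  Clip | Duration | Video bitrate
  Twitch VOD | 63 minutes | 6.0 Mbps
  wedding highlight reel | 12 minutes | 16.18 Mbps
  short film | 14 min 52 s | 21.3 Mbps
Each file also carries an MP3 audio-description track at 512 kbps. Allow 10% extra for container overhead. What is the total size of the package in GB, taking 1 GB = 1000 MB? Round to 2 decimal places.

7.71 GB

Audio: 512 kbps = 0.512 Mbps.
Twitch VOD: 6.512 Mbps × 3780 s × 1.10 = 27076.9 Mb
wedding highlight reel: 16.692 Mbps × 720 s × 1.10 = 13220.1 Mb
short film: 21.812 Mbps × 892 s × 1.10 = 21401.9 Mb
Total: 61698.9 Mb = 7712.4 MB.
= 7.712 GB.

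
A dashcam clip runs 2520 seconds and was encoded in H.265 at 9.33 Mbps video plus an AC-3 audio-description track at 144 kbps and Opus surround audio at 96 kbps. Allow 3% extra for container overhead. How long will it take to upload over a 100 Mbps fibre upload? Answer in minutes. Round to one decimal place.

Audio total: 144 + 96 = 240 kbps = 0.240 Mbps.
Total bitrate: 9.570 Mbps.
File: 9.570 Mbps × 2520 s = 24116.4 Mb.
With 3% container overhead: ×1.03. → 24839.9 Mb.
At 100 Mbps: 24839.9 / 100 = 248.4 s ≈ 4.14 minutes.

4.1 minutes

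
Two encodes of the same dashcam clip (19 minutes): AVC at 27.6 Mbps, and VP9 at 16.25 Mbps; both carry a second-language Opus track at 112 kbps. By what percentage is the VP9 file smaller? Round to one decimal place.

19 min = 1140 s
Audio: 112 kbps = 0.112 Mbps.
AVC: 27.712 Mbps × 1140 s = 31591.7 Mb = 3.949 GB.
VP9: 16.362 Mbps × 1140 s = 18652.7 Mb = 2.332 GB.
Reduction: (1 − 2.332/3.949) × 100 = 40.96%.

41.0%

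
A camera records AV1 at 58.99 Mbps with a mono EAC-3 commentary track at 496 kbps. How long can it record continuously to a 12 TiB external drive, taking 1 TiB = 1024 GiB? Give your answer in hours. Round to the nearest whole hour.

Audio: 496 kbps = 0.496 Mbps.
Total bitrate: 58.99 + 0.496 = 59.486 Mbps.
Capacity: 12 TiB = 105,553,116 Mb.
Recording time: 105,553,116 / 59.486 = 1,774,419 s ≈ 493 hours.

493 hours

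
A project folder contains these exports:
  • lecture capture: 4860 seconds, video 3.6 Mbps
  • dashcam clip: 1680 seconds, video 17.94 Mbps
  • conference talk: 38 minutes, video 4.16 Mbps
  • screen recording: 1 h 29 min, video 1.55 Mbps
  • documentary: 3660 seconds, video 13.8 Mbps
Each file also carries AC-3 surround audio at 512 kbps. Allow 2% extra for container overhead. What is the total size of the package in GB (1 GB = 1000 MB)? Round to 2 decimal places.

15.94 GB

Audio: 512 kbps = 0.512 Mbps.
lecture capture: 4.112 Mbps × 4860 s × 1.02 = 20384.0 Mb
dashcam clip: 18.452 Mbps × 1680 s × 1.02 = 31619.3 Mb
conference talk: 4.672 Mbps × 2280 s × 1.02 = 10865.2 Mb
screen recording: 2.062 Mbps × 5340 s × 1.02 = 11231.3 Mb
documentary: 14.312 Mbps × 3660 s × 1.02 = 53429.6 Mb
Total: 127529.4 Mb = 15941.2 MB.
= 15.94 GB.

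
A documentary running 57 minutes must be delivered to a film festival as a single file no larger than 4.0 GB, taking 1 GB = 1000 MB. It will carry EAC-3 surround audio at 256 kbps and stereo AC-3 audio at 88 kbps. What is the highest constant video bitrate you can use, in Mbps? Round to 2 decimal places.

Budget: 4.0 GB = 32000.0 Mb.
57 min = 3420 s
Total bitrate budget: 32000.0 Mb / 3420 s = 9.357 Mbps.
Audio total: 256 + 88 = 344 kbps = 0.344 Mbps.
Video: 9.357 − 0.344 = 9.013 Mbps.

9.01 Mbps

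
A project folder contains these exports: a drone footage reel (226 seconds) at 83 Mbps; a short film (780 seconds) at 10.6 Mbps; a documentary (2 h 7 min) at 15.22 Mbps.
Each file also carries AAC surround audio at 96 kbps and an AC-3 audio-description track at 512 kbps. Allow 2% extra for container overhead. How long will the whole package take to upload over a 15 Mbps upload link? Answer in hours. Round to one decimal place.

2.8 hours

Audio total: 96 + 512 = 608 kbps = 0.608 Mbps.
drone footage reel: 83.608 Mbps × 226 s × 1.02 = 19273.3 Mb
short film: 11.208 Mbps × 780 s × 1.02 = 8917.1 Mb
documentary: 15.828 Mbps × 7620 s × 1.02 = 123021.5 Mb
Total: 151211.9 Mb = 18901.5 MB.
At 15 Mbps: 151211.9 / 15 = 10081 s ≈ 2.8 hours.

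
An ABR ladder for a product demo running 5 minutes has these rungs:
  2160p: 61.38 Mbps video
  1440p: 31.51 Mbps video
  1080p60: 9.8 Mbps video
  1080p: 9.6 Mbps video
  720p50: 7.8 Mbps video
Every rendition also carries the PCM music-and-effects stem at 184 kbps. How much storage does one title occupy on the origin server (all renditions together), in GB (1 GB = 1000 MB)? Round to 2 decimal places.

4.54 GB

5 min = 300 s
Audio: 184 kbps = 0.184 Mbps.
Sum of rendition bitrates: (61.38+0.184) + (31.51+0.184) + (9.8+0.184) + (9.6+0.184) + (7.8+0.184) = 121.010 Mbps.
× 300 s = 36,303 Mb = 4,538 MB = 4.538 GB.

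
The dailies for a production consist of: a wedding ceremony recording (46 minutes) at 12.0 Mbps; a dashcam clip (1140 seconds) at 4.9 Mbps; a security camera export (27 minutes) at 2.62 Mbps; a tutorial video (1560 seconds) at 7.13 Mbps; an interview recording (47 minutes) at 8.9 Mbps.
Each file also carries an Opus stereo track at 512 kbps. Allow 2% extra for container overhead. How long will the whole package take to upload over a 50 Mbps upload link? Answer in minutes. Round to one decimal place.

28.6 minutes

Audio: 512 kbps = 0.512 Mbps.
wedding ceremony recording: 12.512 Mbps × 2760 s × 1.02 = 35223.8 Mb
dashcam clip: 5.412 Mbps × 1140 s × 1.02 = 6293.1 Mb
security camera export: 3.132 Mbps × 1620 s × 1.02 = 5175.3 Mb
tutorial video: 7.642 Mbps × 1560 s × 1.02 = 12160.0 Mb
interview recording: 9.412 Mbps × 2820 s × 1.02 = 27072.7 Mb
Total: 85924.8 Mb = 10740.6 MB.
At 50 Mbps: 85924.8 / 50 = 1718 s ≈ 28.6 minutes.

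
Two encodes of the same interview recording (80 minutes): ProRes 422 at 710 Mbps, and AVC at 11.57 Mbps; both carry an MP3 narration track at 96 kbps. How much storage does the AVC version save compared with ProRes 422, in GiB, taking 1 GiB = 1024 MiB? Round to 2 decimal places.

390.28 GiB

80 min = 4800 s
Audio: 96 kbps = 0.096 Mbps.
ProRes 422: 710.096 Mbps × 4800 s = 3408460.8 Mb = 396.797 GiB.
AVC: 11.666 Mbps × 4800 s = 55996.8 Mb = 6.519 GiB.
Saving: 396.797 − 6.519 = 390.278 GiB.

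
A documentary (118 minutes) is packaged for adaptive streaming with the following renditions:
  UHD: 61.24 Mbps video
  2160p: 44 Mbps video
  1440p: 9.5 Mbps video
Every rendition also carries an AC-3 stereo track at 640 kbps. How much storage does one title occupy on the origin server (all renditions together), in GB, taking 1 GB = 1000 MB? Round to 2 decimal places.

118 min = 7080 s
Audio: 640 kbps = 0.640 Mbps.
Sum of rendition bitrates: (61.24+0.640) + (44+0.640) + (9.5+0.640) = 116.660 Mbps.
× 7080 s = 825,953 Mb = 103,244 MB = 103.2 GB.

103.24 GB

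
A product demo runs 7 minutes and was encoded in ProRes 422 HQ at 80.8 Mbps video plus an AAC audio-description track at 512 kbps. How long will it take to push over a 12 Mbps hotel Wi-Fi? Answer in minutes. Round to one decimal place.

47.4 minutes

7 min = 420 s
Audio: 512 kbps = 0.512 Mbps.
Total bitrate: 81.312 Mbps.
File: 81.312 Mbps × 420 s = 34151.0 Mb.
At 12 Mbps: 34151.0 / 12 = 2845.9 s ≈ 47.4 minutes.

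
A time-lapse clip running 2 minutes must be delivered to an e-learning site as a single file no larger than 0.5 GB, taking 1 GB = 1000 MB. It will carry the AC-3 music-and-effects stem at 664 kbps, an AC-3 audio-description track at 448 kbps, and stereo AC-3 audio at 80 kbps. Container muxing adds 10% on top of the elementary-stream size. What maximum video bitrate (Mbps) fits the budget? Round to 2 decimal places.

29.11 Mbps

Budget: 0.5 GB = 4000.0 Mb.
Stream payload after overhead: 4000.0 / 1.10 = 3636.4 Mb.
2 min = 120 s
Total bitrate budget: 3636.4 Mb / 120 s = 30.303 Mbps.
Audio total: 664 + 448 + 80 = 1192 kbps = 1.192 Mbps.
Video: 30.303 − 1.192 = 29.111 Mbps.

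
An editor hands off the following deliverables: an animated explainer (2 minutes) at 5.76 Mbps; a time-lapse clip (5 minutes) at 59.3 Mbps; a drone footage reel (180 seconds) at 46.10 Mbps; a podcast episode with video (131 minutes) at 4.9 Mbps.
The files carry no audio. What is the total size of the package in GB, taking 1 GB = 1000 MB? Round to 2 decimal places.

animated explainer: 5.760 Mbps × 120 s = 691.2 Mb
time-lapse clip: 59.300 Mbps × 300 s = 17790.0 Mb
drone footage reel: 46.100 Mbps × 180 s = 8298.0 Mb
podcast episode with video: 4.900 Mbps × 7860 s = 38514.0 Mb
Total: 65293.2 Mb = 8161.6 MB.
= 8.162 GB.

8.16 GB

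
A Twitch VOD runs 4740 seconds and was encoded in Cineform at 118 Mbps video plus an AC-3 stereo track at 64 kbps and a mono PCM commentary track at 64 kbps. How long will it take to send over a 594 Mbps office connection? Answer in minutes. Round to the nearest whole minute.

Audio total: 64 + 64 = 128 kbps = 0.128 Mbps.
Total bitrate: 118.128 Mbps.
File: 118.128 Mbps × 4740 s = 559926.7 Mb.
At 594 Mbps: 559926.7 / 594 = 942.6 s ≈ 15.7 minutes.

16 minutes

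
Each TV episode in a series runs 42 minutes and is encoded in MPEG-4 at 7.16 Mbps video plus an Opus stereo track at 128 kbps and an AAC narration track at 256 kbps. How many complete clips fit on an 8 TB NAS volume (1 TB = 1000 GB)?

3366

42 min = 2520 s
Audio total: 128 + 256 = 384 kbps = 0.384 Mbps.
Total bitrate: 7.544 Mbps.
Per item: 7.544 Mbps × 2520 s = 19,011 Mb = 2,376 MB.
Capacity: 8 TB = 64,000,000 Mb; 3366.49 items → 3366 complete.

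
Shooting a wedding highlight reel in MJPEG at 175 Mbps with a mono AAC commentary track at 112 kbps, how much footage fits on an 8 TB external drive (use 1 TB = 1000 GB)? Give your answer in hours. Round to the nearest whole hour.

102 hours

Audio: 112 kbps = 0.112 Mbps.
Total bitrate: 175 + 0.112 = 175.112 Mbps.
Capacity: 8 TB = 64,000,000 Mb.
Recording time: 64,000,000 / 175.112 = 365,480 s ≈ 102 hours.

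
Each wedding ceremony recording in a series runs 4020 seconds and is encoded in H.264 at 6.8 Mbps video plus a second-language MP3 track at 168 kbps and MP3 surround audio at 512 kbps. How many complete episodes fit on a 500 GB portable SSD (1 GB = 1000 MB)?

133

Audio total: 168 + 512 = 680 kbps = 0.680 Mbps.
Total bitrate: 7.480 Mbps.
Per item: 7.480 Mbps × 4020 s = 30,070 Mb = 3,759 MB.
Capacity: 500 GB = 4,000,000 Mb; 133.02 items → 133 complete.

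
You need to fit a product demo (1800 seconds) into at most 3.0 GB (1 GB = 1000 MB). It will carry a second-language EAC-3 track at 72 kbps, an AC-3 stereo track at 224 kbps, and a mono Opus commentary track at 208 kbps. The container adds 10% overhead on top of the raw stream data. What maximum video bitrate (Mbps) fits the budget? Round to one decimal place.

Budget: 3.0 GB = 24000.0 Mb.
Stream payload after overhead: 24000.0 / 1.10 = 21818.2 Mb.
Total bitrate budget: 21818.2 Mb / 1800 s = 12.121 Mbps.
Audio total: 72 + 224 + 208 = 504 kbps = 0.504 Mbps.
Video: 12.121 − 0.504 = 11.617 Mbps.

11.6 Mbps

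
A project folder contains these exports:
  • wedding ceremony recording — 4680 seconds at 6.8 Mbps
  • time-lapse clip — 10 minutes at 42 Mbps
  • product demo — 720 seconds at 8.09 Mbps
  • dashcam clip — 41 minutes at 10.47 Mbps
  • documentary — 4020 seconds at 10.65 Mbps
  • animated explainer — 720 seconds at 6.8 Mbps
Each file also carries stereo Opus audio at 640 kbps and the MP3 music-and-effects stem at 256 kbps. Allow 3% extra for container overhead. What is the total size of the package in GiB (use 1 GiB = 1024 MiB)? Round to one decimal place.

Audio total: 640 + 256 = 896 kbps = 0.896 Mbps.
wedding ceremony recording: 7.696 Mbps × 4680 s × 1.03 = 37097.8 Mb
time-lapse clip: 42.896 Mbps × 600 s × 1.03 = 26509.7 Mb
product demo: 8.986 Mbps × 720 s × 1.03 = 6664.0 Mb
dashcam clip: 11.366 Mbps × 2460 s × 1.03 = 28799.2 Mb
documentary: 11.546 Mbps × 4020 s × 1.03 = 47807.4 Mb
animated explainer: 7.696 Mbps × 720 s × 1.03 = 5707.4 Mb
Total: 152585.4 Mb = 19073.2 MB.
= 17.76 GiB.

17.8 GiB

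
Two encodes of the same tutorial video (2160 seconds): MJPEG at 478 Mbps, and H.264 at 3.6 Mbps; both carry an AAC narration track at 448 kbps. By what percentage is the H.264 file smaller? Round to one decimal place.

Audio: 448 kbps = 0.448 Mbps.
MJPEG: 478.448 Mbps × 2160 s = 1033447.7 Mb = 129.181 GB.
H.264: 4.048 Mbps × 2160 s = 8743.7 Mb = 1.093 GB.
Reduction: (1 − 1.093/129.181) × 100 = 99.15%.

99.2%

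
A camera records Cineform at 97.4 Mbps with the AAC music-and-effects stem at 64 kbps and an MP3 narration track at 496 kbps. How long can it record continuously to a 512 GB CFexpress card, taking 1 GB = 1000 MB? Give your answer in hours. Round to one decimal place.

11.6 hours

Audio total: 64 + 496 = 560 kbps = 0.560 Mbps.
Total bitrate: 97.4 + 0.560 = 97.960 Mbps.
Capacity: 512 GB = 4,096,000 Mb.
Recording time: 4,096,000 / 97.960 = 41,813 s ≈ 11.6 hours.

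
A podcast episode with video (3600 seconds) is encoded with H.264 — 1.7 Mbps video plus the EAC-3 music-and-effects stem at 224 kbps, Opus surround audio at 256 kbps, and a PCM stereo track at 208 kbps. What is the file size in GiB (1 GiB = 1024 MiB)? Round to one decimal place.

Audio total: 224 + 256 + 208 = 688 kbps = 0.688 Mbps.
Total bitrate: 1.7 + 0.688 = 2.388 Mbps.
Stream data: 2.388 Mbps × 3600 s = 8596.8 Mb.
8,597 Mb = 1,074,600,000 bytes ÷ 1,073,741,824 = 1.001 GiB.

1.0 GiB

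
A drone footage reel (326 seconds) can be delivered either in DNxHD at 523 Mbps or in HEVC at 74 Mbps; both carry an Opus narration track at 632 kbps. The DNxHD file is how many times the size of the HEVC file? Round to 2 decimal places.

Audio: 632 kbps = 0.632 Mbps.
DNxHD: 523.632 Mbps × 326 s = 170704.0 Mb = 21.338 GB.
HEVC: 74.632 Mbps × 326 s = 24330.0 Mb = 3.041 GB.
Ratio: 21.338 / 3.041 = 7.016.

7.02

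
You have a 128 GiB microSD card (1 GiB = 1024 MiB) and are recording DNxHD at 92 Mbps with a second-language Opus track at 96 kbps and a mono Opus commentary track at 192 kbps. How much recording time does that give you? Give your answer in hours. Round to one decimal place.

Audio total: 96 + 192 = 288 kbps = 0.288 Mbps.
Total bitrate: 92 + 0.288 = 92.288 Mbps.
Capacity: 128 GiB = 1,099,512 Mb.
Recording time: 1,099,512 / 92.288 = 11,914 s ≈ 3.31 hours.

3.3 hours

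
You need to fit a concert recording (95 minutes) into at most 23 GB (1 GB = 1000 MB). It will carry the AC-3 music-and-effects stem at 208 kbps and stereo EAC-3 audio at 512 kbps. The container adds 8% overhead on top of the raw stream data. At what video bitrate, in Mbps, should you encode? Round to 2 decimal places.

Budget: 23 GB = 184000.0 Mb.
Stream payload after overhead: 184000.0 / 1.08 = 170370.4 Mb.
95 min = 5700 s
Total bitrate budget: 170370.4 Mb / 5700 s = 29.890 Mbps.
Audio total: 208 + 512 = 720 kbps = 0.720 Mbps.
Video: 29.890 − 0.720 = 29.170 Mbps.

29.17 Mbps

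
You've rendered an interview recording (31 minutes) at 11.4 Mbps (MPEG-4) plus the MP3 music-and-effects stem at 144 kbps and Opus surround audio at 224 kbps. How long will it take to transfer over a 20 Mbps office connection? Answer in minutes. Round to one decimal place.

18.2 minutes

31 min = 1860 s
Audio total: 144 + 224 = 368 kbps = 0.368 Mbps.
Total bitrate: 11.768 Mbps.
File: 11.768 Mbps × 1860 s = 21888.5 Mb.
At 20 Mbps: 21888.5 / 20 = 1094.4 s ≈ 18.2 minutes.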